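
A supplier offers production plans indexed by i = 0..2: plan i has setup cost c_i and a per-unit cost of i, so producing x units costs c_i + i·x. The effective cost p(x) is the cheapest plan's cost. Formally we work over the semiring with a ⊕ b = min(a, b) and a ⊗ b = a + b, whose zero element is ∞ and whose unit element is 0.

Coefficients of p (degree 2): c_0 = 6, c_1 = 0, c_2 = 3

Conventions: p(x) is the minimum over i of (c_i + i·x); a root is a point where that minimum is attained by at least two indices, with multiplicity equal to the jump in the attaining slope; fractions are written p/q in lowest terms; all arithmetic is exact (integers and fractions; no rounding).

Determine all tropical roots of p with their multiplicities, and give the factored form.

hull edge (i=0, c=6) to (i=1, c=0): slope -6, span 1
hull edge (i=1, c=0) to (i=2, c=3): slope 3, span 1
Factored form: p(x) = 3 ⊗ (x ⊕ (-3)) ⊗ (x ⊕ 6)
Answer: roots = -3 (mult 1), 6 (mult 1)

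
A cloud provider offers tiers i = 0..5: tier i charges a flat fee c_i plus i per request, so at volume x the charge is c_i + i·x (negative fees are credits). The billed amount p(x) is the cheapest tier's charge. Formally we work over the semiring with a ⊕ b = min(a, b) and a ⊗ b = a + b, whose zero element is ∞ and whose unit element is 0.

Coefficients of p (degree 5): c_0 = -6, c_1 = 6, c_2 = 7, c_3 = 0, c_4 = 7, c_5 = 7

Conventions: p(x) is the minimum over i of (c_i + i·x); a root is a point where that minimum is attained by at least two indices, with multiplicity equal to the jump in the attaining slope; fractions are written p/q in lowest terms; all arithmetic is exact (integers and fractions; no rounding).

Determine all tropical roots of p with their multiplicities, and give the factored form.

hull edge (i=0, c=-6) to (i=3, c=0): slope 2, span 3
hull edge (i=3, c=0) to (i=5, c=7): slope 7/2, span 2
Factored form: p(x) = 7 ⊗ (x ⊕ (-7/2)) ⊗ (x ⊕ (-7/2)) ⊗ (x ⊕ (-2)) ⊗ (x ⊕ (-2)) ⊗ (x ⊕ (-2))
Answer: roots = -7/2 (mult 2), -2 (mult 3)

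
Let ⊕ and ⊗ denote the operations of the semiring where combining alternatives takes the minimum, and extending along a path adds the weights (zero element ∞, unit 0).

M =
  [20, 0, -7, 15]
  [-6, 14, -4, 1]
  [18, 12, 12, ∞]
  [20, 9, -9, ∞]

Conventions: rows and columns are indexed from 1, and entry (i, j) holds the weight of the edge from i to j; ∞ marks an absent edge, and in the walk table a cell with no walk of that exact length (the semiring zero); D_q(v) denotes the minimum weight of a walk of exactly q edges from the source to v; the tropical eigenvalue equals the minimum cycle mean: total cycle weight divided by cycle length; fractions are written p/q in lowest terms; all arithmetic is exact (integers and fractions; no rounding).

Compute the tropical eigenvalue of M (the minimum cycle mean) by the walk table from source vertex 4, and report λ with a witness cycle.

q=0: [∞, ∞, ∞, 0]
q=1: [20, 9, -9, ∞]
q=2: [3, 3, 3, 10]
q=3: [-3, 3, -4, 4]
q=4: [-3, -3, -10, 4]
Optimal cycle mean attained by: cycle 1->2->1, total 0 + (-6), length 2.
Answer: λ = -3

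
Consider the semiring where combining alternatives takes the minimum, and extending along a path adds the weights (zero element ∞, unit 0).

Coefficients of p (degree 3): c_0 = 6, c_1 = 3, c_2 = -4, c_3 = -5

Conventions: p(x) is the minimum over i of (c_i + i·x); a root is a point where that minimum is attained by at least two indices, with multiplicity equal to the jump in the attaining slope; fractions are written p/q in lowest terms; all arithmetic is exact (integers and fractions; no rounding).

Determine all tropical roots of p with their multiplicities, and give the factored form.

hull edge (i=0, c=6) to (i=2, c=-4): slope -5, span 2
hull edge (i=2, c=-4) to (i=3, c=-5): slope -1, span 1
Factored form: p(x) = -5 ⊗ (x ⊕ 1) ⊗ (x ⊕ 5) ⊗ (x ⊕ 5)
Answer: roots = 1 (mult 1), 5 (mult 2)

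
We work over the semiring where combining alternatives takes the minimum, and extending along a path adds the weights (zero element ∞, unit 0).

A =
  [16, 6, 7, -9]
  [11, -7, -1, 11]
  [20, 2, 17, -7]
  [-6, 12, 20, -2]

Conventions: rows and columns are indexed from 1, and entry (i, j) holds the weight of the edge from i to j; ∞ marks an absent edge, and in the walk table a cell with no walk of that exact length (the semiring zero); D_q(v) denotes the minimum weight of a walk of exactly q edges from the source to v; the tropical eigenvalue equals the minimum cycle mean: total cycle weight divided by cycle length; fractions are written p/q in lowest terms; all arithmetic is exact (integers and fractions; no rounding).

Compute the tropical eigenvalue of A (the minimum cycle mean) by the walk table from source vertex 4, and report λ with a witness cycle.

q=0: [∞, ∞, ∞, 0]
q=1: [-6, 12, 20, -2]
q=2: [-8, 0, 1, -15]
q=3: [-21, -7, -1, -17]
q=4: [-23, -15, -14, -30]
Optimal cycle mean attained by: cycle 1->4->1, total (-9) + (-6), length 2.
Answer: λ = -15/2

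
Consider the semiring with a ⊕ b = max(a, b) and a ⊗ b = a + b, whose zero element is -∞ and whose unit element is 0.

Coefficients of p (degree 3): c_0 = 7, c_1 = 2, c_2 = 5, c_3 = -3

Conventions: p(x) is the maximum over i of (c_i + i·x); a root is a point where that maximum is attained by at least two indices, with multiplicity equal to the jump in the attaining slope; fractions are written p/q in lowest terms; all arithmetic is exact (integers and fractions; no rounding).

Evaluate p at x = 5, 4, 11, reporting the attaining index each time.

p(5) = max(7+0·5=7, 2+1·5=7, 5+2·5=15, -3+3·5=12) = 15 (attained by i=2)
p(4) = max(7+0·4=7, 2+1·4=6, 5+2·4=13, -3+3·4=9) = 13 (attained by i=2)
p(11) = max(7+0·11=7, 2+1·11=13, 5+2·11=27, -3+3·11=30) = 30 (attained by i=3)
Answer: p(5) = 15; p(4) = 13; p(11) = 30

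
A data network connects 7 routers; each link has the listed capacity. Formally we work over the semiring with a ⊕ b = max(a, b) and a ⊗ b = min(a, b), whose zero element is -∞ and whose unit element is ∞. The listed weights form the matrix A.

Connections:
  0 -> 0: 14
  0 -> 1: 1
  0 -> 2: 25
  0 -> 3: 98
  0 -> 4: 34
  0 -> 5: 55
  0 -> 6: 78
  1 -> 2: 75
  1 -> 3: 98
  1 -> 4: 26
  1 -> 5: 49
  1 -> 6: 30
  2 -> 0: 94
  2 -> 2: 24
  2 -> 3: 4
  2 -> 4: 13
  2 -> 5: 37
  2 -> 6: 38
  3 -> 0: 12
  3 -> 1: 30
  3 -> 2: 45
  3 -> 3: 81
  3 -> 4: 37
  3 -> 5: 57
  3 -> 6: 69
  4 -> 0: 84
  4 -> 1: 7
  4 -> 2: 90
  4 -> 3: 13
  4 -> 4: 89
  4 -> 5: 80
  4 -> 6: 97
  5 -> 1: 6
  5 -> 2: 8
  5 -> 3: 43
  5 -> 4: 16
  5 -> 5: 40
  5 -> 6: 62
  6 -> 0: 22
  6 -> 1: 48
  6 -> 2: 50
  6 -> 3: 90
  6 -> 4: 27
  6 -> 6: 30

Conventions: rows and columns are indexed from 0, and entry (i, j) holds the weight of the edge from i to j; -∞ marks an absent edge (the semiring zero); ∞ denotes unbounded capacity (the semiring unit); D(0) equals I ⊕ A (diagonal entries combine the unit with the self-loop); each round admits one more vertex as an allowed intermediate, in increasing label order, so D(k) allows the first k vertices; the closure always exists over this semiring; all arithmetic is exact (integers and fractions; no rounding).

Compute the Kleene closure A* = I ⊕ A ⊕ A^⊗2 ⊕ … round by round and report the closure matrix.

D(0):
  [∞, 1, 25, 98, 34, 55, 78]
  [-∞, ∞, 75, 98, 26, 49, 30]
  [94, -∞, ∞, 4, 13, 37, 38]
  [12, 30, 45, ∞, 37, 57, 69]
  [84, 7, 90, 13, ∞, 80, 97]
  [-∞, 6, 8, 43, 16, ∞, 62]
  [22, 48, 50, 90, 27, -∞, ∞]
D(1):
  [∞, 1, 25, 98, 34, 55, 78]
  [-∞, ∞, 75, 98, 26, 49, 30]
  [94, 1, ∞, 94, 34, 55, 78]
  [12, 30, 45, ∞, 37, 57, 69]
  [84, 7, 90, 84, ∞, 80, 97]
  [-∞, 6, 8, 43, 16, ∞, 62]
  [22, 48, 50, 90, 27, 22, ∞]
D(2):
  [∞, 1, 25, 98, 34, 55, 78]
  [-∞, ∞, 75, 98, 26, 49, 30]
  [94, 1, ∞, 94, 34, 55, 78]
  [12, 30, 45, ∞, 37, 57, 69]
  [84, 7, 90, 84, ∞, 80, 97]
  [-∞, 6, 8, 43, 16, ∞, 62]
  [22, 48, 50, 90, 27, 48, ∞]
D(3):
  [∞, 1, 25, 98, 34, 55, 78]
  [75, ∞, 75, 98, 34, 55, 75]
  [94, 1, ∞, 94, 34, 55, 78]
  [45, 30, 45, ∞, 37, 57, 69]
  [90, 7, 90, 90, ∞, 80, 97]
  [8, 6, 8, 43, 16, ∞, 62]
  [50, 48, 50, 90, 34, 50, ∞]
D(4):
  [∞, 30, 45, 98, 37, 57, 78]
  [75, ∞, 75, 98, 37, 57, 75]
  [94, 30, ∞, 94, 37, 57, 78]
  [45, 30, 45, ∞, 37, 57, 69]
  [90, 30, 90, 90, ∞, 80, 97]
  [43, 30, 43, 43, 37, ∞, 62]
  [50, 48, 50, 90, 37, 57, ∞]
D(5):
  [∞, 30, 45, 98, 37, 57, 78]
  [75, ∞, 75, 98, 37, 57, 75]
  [94, 30, ∞, 94, 37, 57, 78]
  [45, 30, 45, ∞, 37, 57, 69]
  [90, 30, 90, 90, ∞, 80, 97]
  [43, 30, 43, 43, 37, ∞, 62]
  [50, 48, 50, 90, 37, 57, ∞]
D(6):
  [∞, 30, 45, 98, 37, 57, 78]
  [75, ∞, 75, 98, 37, 57, 75]
  [94, 30, ∞, 94, 37, 57, 78]
  [45, 30, 45, ∞, 37, 57, 69]
  [90, 30, 90, 90, ∞, 80, 97]
  [43, 30, 43, 43, 37, ∞, 62]
  [50, 48, 50, 90, 37, 57, ∞]
D(7):
  [∞, 48, 50, 98, 37, 57, 78]
  [75, ∞, 75, 98, 37, 57, 75]
  [94, 48, ∞, 94, 37, 57, 78]
  [50, 48, 50, ∞, 37, 57, 69]
  [90, 48, 90, 90, ∞, 80, 97]
  [50, 48, 50, 62, 37, ∞, 62]
  [50, 48, 50, 90, 37, 57, ∞]
Answer: A* = [[∞, 48, 50, 98, 37, 57, 78], [75, ∞, 75, 98, 37, 57, 75], [94, 48, ∞, 94, 37, 57, 78], [50, 48, 50, ∞, 37, 57, 69], [90, 48, 90, 90, ∞, 80, 97], [50, 48, 50, 62, 37, ∞, 62], [50, 48, 50, 90, 37, 57, ∞]]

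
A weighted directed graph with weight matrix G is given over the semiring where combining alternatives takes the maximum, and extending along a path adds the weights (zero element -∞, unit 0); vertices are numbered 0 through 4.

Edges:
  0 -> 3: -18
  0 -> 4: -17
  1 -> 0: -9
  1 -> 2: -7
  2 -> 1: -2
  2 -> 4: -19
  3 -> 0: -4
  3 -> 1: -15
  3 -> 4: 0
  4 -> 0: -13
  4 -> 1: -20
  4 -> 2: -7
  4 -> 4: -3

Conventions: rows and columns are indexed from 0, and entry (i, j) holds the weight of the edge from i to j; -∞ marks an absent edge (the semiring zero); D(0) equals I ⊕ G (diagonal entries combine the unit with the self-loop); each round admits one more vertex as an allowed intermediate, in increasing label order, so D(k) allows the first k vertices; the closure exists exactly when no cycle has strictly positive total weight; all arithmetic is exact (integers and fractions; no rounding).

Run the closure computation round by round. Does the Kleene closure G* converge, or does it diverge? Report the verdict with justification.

D(0):
  [0, -∞, -∞, -18, -17]
  [-9, 0, -7, -∞, -∞]
  [-∞, -2, 0, -∞, -19]
  [-4, -15, -∞, 0, 0]
  [-13, -20, -7, -∞, 0]
D(1):
  [0, -∞, -∞, -18, -17]
  [-9, 0, -7, -27, -26]
  [-∞, -2, 0, -∞, -19]
  [-4, -15, -∞, 0, 0]
  [-13, -20, -7, -31, 0]
D(2):
  [0, -∞, -∞, -18, -17]
  [-9, 0, -7, -27, -26]
  [-11, -2, 0, -29, -19]
  [-4, -15, -22, 0, 0]
  [-13, -20, -7, -31, 0]
D(3):
  [0, -∞, -∞, -18, -17]
  [-9, 0, -7, -27, -26]
  [-11, -2, 0, -29, -19]
  [-4, -15, -22, 0, 0]
  [-13, -9, -7, -31, 0]
D(4):
  [0, -33, -40, -18, -17]
  [-9, 0, -7, -27, -26]
  [-11, -2, 0, -29, -19]
  [-4, -15, -22, 0, 0]
  [-13, -9, -7, -31, 0]
D(5):
  [0, -26, -24, -18, -17]
  [-9, 0, -7, -27, -26]
  [-11, -2, 0, -29, -19]
  [-4, -9, -7, 0, 0]
  [-13, -9, -7, -31, 0]
Key observation: every diagonal entry stays at the unit through all rounds, so no improving cycle exists.
Answer: CONVERGES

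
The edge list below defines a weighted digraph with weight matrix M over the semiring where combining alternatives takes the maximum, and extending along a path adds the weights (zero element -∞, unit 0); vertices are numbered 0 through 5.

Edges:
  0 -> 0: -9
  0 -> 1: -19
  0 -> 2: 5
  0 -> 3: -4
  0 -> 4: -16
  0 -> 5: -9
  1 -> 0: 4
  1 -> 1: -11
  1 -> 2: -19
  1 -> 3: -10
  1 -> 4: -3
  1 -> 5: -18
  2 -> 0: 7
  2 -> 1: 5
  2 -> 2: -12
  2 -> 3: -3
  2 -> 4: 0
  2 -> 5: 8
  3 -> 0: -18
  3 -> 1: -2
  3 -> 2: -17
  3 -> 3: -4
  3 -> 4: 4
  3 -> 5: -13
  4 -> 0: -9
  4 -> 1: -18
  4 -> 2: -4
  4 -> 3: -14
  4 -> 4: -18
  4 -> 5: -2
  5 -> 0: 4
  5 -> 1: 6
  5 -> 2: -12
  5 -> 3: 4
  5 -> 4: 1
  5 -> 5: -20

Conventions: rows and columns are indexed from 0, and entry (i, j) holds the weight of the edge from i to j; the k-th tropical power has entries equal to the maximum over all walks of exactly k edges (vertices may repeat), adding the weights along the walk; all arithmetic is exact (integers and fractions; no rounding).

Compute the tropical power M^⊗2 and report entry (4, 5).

M^⊗2:
  [12, 10, -4, 2, 5, 13]
  [-5, -12, 9, 0, -6, -5]
  [12, 14, 12, 12, 9, -2]
  [2, -6, 0, -8, 0, 2]
  [3, 4, -4, 2, -1, 4]
  [10, 2, 9, 0, 8, -1]
Key observation: the optimum is the walk 4->2->5, with weight (-4) + 8 = 4.
Optimal value attained by: walk 4->2->5.
Answer: (M^⊗2)[4][5] = 4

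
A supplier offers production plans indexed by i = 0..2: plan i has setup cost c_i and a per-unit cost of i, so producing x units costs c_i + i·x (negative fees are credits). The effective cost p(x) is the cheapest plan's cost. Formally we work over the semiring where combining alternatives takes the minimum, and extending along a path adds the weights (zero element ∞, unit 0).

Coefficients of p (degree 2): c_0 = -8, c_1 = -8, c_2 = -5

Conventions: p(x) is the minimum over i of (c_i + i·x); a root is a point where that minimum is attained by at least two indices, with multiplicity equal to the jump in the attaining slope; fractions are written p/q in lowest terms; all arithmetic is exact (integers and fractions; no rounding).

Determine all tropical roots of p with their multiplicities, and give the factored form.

hull edge (i=0, c=-8) to (i=1, c=-8): slope 0, span 1
hull edge (i=1, c=-8) to (i=2, c=-5): slope 3, span 1
Factored form: p(x) = -5 ⊗ (x ⊕ (-3)) ⊗ (x ⊕ 0)
Answer: roots = -3 (mult 1), 0 (mult 1)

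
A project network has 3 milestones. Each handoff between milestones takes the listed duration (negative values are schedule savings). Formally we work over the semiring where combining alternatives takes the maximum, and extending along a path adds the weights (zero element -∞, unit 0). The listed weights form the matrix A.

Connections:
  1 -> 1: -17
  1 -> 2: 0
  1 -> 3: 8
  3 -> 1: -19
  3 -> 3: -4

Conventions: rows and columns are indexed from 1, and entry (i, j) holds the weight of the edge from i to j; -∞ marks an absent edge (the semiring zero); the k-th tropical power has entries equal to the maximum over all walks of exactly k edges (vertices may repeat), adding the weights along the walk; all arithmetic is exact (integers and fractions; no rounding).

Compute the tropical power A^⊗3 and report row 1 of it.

A^⊗2:
  [-11, -17, 4]
  [-∞, -∞, -∞]
  [-23, -19, -8]
A^⊗3:
  [-15, -11, 0]
  [-∞, -∞, -∞]
  [-27, -23, -12]
Answer: row 1 of A^⊗3 = [-15, -11, 0]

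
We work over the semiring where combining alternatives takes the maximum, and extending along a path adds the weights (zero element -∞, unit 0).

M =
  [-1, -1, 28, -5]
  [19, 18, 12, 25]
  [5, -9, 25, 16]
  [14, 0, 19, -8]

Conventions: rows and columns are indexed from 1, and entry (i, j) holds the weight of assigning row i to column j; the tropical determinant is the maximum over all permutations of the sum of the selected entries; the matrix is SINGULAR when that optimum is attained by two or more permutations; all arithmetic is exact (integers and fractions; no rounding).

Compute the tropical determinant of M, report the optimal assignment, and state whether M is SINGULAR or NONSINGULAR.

σ = (1, 2, 3, 4): (-1) + 18 + 25 + (-8) = 34
σ = (1, 2, 4, 3): (-1) + 18 + 16 + 19 = 52
σ = (1, 3, 2, 4): (-1) + 12 + (-9) + (-8) = -6
σ = (1, 3, 4, 2): (-1) + 12 + 16 + 0 = 27
σ = (1, 4, 2, 3): (-1) + 25 + (-9) + 19 = 34
σ = (1, 4, 3, 2): (-1) + 25 + 25 + 0 = 49
σ = (2, 1, 3, 4): (-1) + 19 + 25 + (-8) = 35
σ = (2, 1, 4, 3): (-1) + 19 + 16 + 19 = 53
σ = (2, 3, 1, 4): (-1) + 12 + 5 + (-8) = 8
σ = (2, 3, 4, 1): (-1) + 12 + 16 + 14 = 41
σ = (2, 4, 1, 3): (-1) + 25 + 5 + 19 = 48
σ = (2, 4, 3, 1): (-1) + 25 + 25 + 14 = 63
σ = (3, 1, 2, 4): 28 + 19 + (-9) + (-8) = 30
σ = (3, 1, 4, 2): 28 + 19 + 16 + 0 = 63
σ = (3, 2, 1, 4): 28 + 18 + 5 + (-8) = 43
σ = (3, 2, 4, 1): 28 + 18 + 16 + 14 = 76
σ = (3, 4, 1, 2): 28 + 25 + 5 + 0 = 58
σ = (3, 4, 2, 1): 28 + 25 + (-9) + 14 = 58
σ = (4, 1, 2, 3): (-5) + 19 + (-9) + 19 = 24
σ = (4, 1, 3, 2): (-5) + 19 + 25 + 0 = 39
σ = (4, 2, 1, 3): (-5) + 18 + 5 + 19 = 37
σ = (4, 2, 3, 1): (-5) + 18 + 25 + 14 = 52
σ = (4, 3, 1, 2): (-5) + 12 + 5 + 0 = 12
σ = (4, 3, 2, 1): (-5) + 12 + (-9) + 14 = 12
Optimal value attained by: σ = (3, 2, 4, 1).
Answer: det⊕(M) = 76; verdict: NONSINGULAR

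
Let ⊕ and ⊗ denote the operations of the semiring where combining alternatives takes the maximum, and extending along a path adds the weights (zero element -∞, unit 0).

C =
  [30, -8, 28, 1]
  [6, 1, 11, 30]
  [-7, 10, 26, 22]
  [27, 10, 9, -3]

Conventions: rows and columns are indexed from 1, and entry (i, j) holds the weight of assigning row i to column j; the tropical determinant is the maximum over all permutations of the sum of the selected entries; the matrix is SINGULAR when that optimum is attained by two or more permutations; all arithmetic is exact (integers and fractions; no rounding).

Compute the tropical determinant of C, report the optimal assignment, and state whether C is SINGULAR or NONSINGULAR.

σ = (1, 2, 3, 4): 30 + 1 + 26 + (-3) = 54
σ = (1, 2, 4, 3): 30 + 1 + 22 + 9 = 62
σ = (1, 3, 2, 4): 30 + 11 + 10 + (-3) = 48
σ = (1, 3, 4, 2): 30 + 11 + 22 + 10 = 73
σ = (1, 4, 2, 3): 30 + 30 + 10 + 9 = 79
σ = (1, 4, 3, 2): 30 + 30 + 26 + 10 = 96
σ = (2, 1, 3, 4): (-8) + 6 + 26 + (-3) = 21
σ = (2, 1, 4, 3): (-8) + 6 + 22 + 9 = 29
σ = (2, 3, 1, 4): (-8) + 11 + (-7) + (-3) = -7
σ = (2, 3, 4, 1): (-8) + 11 + 22 + 27 = 52
σ = (2, 4, 1, 3): (-8) + 30 + (-7) + 9 = 24
σ = (2, 4, 3, 1): (-8) + 30 + 26 + 27 = 75
σ = (3, 1, 2, 4): 28 + 6 + 10 + (-3) = 41
σ = (3, 1, 4, 2): 28 + 6 + 22 + 10 = 66
σ = (3, 2, 1, 4): 28 + 1 + (-7) + (-3) = 19
σ = (3, 2, 4, 1): 28 + 1 + 22 + 27 = 78
σ = (3, 4, 1, 2): 28 + 30 + (-7) + 10 = 61
σ = (3, 4, 2, 1): 28 + 30 + 10 + 27 = 95
σ = (4, 1, 2, 3): 1 + 6 + 10 + 9 = 26
σ = (4, 1, 3, 2): 1 + 6 + 26 + 10 = 43
σ = (4, 2, 1, 3): 1 + 1 + (-7) + 9 = 4
σ = (4, 2, 3, 1): 1 + 1 + 26 + 27 = 55
σ = (4, 3, 1, 2): 1 + 11 + (-7) + 10 = 15
σ = (4, 3, 2, 1): 1 + 11 + 10 + 27 = 49
Optimal value attained by: σ = (1, 4, 3, 2).
Answer: det⊕(C) = 96; verdict: NONSINGULAR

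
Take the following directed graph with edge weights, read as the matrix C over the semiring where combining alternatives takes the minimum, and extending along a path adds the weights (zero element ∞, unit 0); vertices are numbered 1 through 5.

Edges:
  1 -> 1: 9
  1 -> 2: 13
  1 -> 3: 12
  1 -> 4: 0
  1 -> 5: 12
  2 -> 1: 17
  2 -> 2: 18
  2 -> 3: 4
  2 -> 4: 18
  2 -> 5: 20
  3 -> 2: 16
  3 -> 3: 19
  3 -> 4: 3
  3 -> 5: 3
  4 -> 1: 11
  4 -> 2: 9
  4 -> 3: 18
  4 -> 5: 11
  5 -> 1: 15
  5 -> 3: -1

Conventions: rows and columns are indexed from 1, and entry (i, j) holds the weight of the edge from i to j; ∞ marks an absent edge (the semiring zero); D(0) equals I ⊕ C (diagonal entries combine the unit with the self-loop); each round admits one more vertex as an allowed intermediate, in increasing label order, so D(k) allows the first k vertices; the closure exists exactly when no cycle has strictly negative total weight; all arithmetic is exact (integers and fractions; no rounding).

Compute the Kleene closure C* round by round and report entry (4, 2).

D(0):
  [0, 13, 12, 0, 12]
  [17, 0, 4, 18, 20]
  [∞, 16, 0, 3, 3]
  [11, 9, 18, 0, 11]
  [15, ∞, -1, ∞, 0]
D(1):
  [0, 13, 12, 0, 12]
  [17, 0, 4, 17, 20]
  [∞, 16, 0, 3, 3]
  [11, 9, 18, 0, 11]
  [15, 28, -1, 15, 0]
D(2):
  [0, 13, 12, 0, 12]
  [17, 0, 4, 17, 20]
  [33, 16, 0, 3, 3]
  [11, 9, 13, 0, 11]
  [15, 28, -1, 15, 0]
D(3):
  [0, 13, 12, 0, 12]
  [17, 0, 4, 7, 7]
  [33, 16, 0, 3, 3]
  [11, 9, 13, 0, 11]
  [15, 15, -1, 2, 0]
D(4):
  [0, 9, 12, 0, 11]
  [17, 0, 4, 7, 7]
  [14, 12, 0, 3, 3]
  [11, 9, 13, 0, 11]
  [13, 11, -1, 2, 0]
D(5):
  [0, 9, 10, 0, 11]
  [17, 0, 4, 7, 7]
  [14, 12, 0, 3, 3]
  [11, 9, 10, 0, 11]
  [13, 11, -1, 2, 0]
Answer: C*[4][2] = 9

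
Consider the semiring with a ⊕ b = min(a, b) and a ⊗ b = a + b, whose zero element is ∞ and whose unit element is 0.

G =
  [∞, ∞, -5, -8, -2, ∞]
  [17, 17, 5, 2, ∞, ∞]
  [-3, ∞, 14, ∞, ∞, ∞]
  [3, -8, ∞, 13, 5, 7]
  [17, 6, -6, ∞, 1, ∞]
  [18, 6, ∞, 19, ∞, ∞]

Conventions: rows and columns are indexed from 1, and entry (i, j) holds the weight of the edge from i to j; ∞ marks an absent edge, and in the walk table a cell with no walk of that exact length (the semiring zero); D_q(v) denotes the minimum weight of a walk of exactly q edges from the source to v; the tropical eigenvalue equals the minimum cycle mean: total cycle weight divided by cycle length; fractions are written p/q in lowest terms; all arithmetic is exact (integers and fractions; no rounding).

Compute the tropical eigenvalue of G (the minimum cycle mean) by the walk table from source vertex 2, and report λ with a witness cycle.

q=0: [∞, 0, ∞, ∞, ∞, ∞]
q=1: [17, 17, 5, 2, ∞, ∞]
q=2: [2, -6, 12, 9, 7, 9]
q=3: [9, 1, -3, -6, 0, 16]
q=4: [-6, -14, -6, 1, -1, 1]
q=5: [-9, -7, -11, -14, -8, 8]
q=6: [-14, -22, -14, -17, -11, -7]
Optimal cycle mean attained by: cycle 1->3->1, total (-5) + (-3), length 2.
Answer: λ = -4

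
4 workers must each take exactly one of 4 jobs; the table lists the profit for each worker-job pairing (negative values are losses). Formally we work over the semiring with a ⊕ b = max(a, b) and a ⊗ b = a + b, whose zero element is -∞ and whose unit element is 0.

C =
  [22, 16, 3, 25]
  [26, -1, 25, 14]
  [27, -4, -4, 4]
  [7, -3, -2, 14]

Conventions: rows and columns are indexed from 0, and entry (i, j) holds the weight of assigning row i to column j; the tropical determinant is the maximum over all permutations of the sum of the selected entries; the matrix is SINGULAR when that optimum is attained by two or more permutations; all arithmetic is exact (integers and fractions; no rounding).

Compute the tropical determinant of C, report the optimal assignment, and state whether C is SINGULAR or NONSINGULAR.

σ = (0, 1, 2, 3): 22 + (-1) + (-4) + 14 = 31
σ = (0, 1, 3, 2): 22 + (-1) + 4 + (-2) = 23
σ = (0, 2, 1, 3): 22 + 25 + (-4) + 14 = 57
σ = (0, 2, 3, 1): 22 + 25 + 4 + (-3) = 48
σ = (0, 3, 1, 2): 22 + 14 + (-4) + (-2) = 30
σ = (0, 3, 2, 1): 22 + 14 + (-4) + (-3) = 29
σ = (1, 0, 2, 3): 16 + 26 + (-4) + 14 = 52
σ = (1, 0, 3, 2): 16 + 26 + 4 + (-2) = 44
σ = (1, 2, 0, 3): 16 + 25 + 27 + 14 = 82
σ = (1, 2, 3, 0): 16 + 25 + 4 + 7 = 52
σ = (1, 3, 0, 2): 16 + 14 + 27 + (-2) = 55
σ = (1, 3, 2, 0): 16 + 14 + (-4) + 7 = 33
σ = (2, 0, 1, 3): 3 + 26 + (-4) + 14 = 39
σ = (2, 0, 3, 1): 3 + 26 + 4 + (-3) = 30
σ = (2, 1, 0, 3): 3 + (-1) + 27 + 14 = 43
σ = (2, 1, 3, 0): 3 + (-1) + 4 + 7 = 13
σ = (2, 3, 0, 1): 3 + 14 + 27 + (-3) = 41
σ = (2, 3, 1, 0): 3 + 14 + (-4) + 7 = 20
σ = (3, 0, 1, 2): 25 + 26 + (-4) + (-2) = 45
σ = (3, 0, 2, 1): 25 + 26 + (-4) + (-3) = 44
σ = (3, 1, 0, 2): 25 + (-1) + 27 + (-2) = 49
σ = (3, 1, 2, 0): 25 + (-1) + (-4) + 7 = 27
σ = (3, 2, 0, 1): 25 + 25 + 27 + (-3) = 74
σ = (3, 2, 1, 0): 25 + 25 + (-4) + 7 = 53
Optimal value attained by: σ = (1, 2, 0, 3).
Answer: det⊕(C) = 82; verdict: NONSINGULAR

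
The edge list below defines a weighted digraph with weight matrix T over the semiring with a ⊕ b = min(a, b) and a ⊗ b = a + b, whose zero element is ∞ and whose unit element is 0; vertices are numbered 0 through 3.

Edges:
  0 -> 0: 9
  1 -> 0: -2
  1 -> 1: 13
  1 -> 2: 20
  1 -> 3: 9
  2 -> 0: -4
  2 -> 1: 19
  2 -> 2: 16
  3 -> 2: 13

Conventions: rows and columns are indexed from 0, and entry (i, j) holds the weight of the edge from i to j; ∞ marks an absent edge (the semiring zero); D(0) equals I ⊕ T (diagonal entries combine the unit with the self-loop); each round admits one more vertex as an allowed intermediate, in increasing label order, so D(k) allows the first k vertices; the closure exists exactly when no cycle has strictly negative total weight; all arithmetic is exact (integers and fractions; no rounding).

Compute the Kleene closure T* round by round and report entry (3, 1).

D(0):
  [0, ∞, ∞, ∞]
  [-2, 0, 20, 9]
  [-4, 19, 0, ∞]
  [∞, ∞, 13, 0]
D(1):
  [0, ∞, ∞, ∞]
  [-2, 0, 20, 9]
  [-4, 19, 0, ∞]
  [∞, ∞, 13, 0]
D(2):
  [0, ∞, ∞, ∞]
  [-2, 0, 20, 9]
  [-4, 19, 0, 28]
  [∞, ∞, 13, 0]
D(3):
  [0, ∞, ∞, ∞]
  [-2, 0, 20, 9]
  [-4, 19, 0, 28]
  [9, 32, 13, 0]
D(4):
  [0, ∞, ∞, ∞]
  [-2, 0, 20, 9]
  [-4, 19, 0, 28]
  [9, 32, 13, 0]
Answer: T*[3][1] = 32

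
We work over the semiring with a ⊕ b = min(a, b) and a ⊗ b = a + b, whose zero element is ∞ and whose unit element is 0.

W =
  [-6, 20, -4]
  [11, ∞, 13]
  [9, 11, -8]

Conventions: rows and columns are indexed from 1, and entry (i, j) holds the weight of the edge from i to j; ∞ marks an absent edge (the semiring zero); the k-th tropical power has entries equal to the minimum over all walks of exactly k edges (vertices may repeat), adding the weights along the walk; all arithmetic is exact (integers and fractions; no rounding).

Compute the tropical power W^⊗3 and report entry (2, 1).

W^⊗2:
  [-12, 7, -12]
  [5, 24, 5]
  [1, 3, -16]
W^⊗3:
  [-18, -1, -20]
  [-1, 16, -3]
  [-7, -5, -24]
Key observation: the optimum is the walk 2->1->1->1, with weight 11 + (-6) + (-6) = -1.
Optimal value attained by: walk 2->1->1->1.
Answer: (W^⊗3)[2][1] = -1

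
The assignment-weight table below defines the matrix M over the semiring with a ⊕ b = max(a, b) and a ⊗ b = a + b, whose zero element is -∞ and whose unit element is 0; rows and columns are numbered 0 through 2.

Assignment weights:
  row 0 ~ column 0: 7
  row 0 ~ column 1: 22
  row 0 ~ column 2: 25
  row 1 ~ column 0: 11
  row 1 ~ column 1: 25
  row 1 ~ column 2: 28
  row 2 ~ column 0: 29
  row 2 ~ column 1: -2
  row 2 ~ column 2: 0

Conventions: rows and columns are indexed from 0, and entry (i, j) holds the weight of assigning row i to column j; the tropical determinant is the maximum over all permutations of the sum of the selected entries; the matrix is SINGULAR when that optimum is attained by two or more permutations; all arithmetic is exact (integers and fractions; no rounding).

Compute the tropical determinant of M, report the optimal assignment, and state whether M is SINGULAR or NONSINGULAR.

σ = (0, 1, 2): 7 + 25 + 0 = 32
σ = (0, 2, 1): 7 + 28 + (-2) = 33
σ = (1, 0, 2): 22 + 11 + 0 = 33
σ = (1, 2, 0): 22 + 28 + 29 = 79
σ = (2, 0, 1): 25 + 11 + (-2) = 34
σ = (2, 1, 0): 25 + 25 + 29 = 79
Optimal value attained by: σ = (1, 2, 0).
Answer: det⊕(M) = 79; verdict: SINGULAR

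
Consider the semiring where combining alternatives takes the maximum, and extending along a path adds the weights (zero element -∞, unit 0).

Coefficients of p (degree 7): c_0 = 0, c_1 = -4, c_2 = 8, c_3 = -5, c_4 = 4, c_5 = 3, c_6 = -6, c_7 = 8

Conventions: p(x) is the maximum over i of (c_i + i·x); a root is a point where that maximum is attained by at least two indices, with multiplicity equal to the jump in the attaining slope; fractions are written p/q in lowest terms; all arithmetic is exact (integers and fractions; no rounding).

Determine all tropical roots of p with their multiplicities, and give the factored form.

hull edge (i=0, c=0) to (i=2, c=8): slope 4, span 2
hull edge (i=2, c=8) to (i=7, c=8): slope 0, span 5
Factored form: p(x) = 8 ⊗ (x ⊕ (-4)) ⊗ (x ⊕ (-4)) ⊗ (x ⊕ 0) ⊗ (x ⊕ 0) ⊗ (x ⊕ 0) ⊗ (x ⊕ 0) ⊗ (x ⊕ 0)
Answer: roots = -4 (mult 2), 0 (mult 5)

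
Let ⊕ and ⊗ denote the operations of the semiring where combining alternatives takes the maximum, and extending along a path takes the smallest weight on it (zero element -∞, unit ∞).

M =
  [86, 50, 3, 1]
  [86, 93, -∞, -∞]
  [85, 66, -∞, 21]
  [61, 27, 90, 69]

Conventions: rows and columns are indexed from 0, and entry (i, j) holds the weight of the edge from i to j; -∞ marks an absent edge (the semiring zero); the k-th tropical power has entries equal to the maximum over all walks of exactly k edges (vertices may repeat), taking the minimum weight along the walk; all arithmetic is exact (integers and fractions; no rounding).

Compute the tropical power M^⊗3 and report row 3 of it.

M^⊗2:
  [86, 50, 3, 3]
  [86, 93, 3, 1]
  [85, 66, 21, 21]
  [85, 66, 69, 69]
M^⊗3:
  [86, 50, 3, 3]
  [86, 93, 3, 3]
  [85, 66, 21, 21]
  [85, 66, 69, 69]
Answer: row 3 of M^⊗3 = [85, 66, 69, 69]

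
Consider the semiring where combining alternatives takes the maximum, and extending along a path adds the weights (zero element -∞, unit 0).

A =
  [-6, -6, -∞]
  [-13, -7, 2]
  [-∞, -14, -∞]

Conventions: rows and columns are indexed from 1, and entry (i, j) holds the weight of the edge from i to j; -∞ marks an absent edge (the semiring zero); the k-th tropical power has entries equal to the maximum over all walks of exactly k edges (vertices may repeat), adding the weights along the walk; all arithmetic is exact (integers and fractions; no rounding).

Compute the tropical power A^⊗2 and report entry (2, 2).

A^⊗2:
  [-12, -12, -4]
  [-19, -12, -5]
  [-27, -21, -12]
Key observation: the optimum is the walk 2->3->2, with weight 2 + (-14) = -12.
Optimal value attained by: walk 2->3->2.
Answer: (A^⊗2)[2][2] = -12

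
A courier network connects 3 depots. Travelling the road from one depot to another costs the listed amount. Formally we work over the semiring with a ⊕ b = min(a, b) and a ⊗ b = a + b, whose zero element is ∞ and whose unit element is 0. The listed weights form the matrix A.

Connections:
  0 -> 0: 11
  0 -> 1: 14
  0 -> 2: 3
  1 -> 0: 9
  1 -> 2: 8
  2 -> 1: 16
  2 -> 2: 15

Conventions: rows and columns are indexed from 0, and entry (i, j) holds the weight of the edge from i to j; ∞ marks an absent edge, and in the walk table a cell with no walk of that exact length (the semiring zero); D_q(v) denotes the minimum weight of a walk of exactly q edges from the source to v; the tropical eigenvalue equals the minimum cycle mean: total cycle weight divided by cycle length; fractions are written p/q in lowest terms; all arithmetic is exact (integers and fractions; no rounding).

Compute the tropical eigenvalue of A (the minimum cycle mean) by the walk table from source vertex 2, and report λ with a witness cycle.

q=0: [∞, ∞, 0]
q=1: [∞, 16, 15]
q=2: [25, 31, 24]
q=3: [36, 39, 28]
Optimal cycle mean attained by: cycle 0->2->1->0, total 3 + 16 + 9, length 3.
Answer: λ = 28/3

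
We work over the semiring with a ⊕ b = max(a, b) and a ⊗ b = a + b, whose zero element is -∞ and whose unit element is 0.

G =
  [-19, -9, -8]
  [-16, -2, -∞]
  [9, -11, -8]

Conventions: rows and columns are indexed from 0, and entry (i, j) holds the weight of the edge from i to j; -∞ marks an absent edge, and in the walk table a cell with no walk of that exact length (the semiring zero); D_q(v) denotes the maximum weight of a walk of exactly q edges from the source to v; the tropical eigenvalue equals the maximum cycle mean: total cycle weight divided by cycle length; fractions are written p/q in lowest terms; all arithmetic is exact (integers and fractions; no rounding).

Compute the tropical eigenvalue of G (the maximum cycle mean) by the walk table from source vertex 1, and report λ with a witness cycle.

q=0: [-∞, 0, -∞]
q=1: [-16, -2, -∞]
q=2: [-18, -4, -24]
q=3: [-15, -6, -26]
Optimal cycle mean attained by: cycle 0->2->0, total (-8) + 9, length 2.
Answer: λ = 1/2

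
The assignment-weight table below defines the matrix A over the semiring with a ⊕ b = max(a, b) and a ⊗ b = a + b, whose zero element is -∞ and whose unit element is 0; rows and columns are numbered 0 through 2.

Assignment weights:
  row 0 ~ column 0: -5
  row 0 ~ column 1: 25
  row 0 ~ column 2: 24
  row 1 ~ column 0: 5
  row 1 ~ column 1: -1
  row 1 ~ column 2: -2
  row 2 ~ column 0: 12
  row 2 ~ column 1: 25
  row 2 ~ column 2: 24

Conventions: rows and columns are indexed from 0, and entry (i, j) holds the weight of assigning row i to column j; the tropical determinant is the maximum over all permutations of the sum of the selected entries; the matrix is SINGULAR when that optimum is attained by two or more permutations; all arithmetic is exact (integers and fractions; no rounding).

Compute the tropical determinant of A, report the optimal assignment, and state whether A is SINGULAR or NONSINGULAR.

σ = (0, 1, 2): (-5) + (-1) + 24 = 18
σ = (0, 2, 1): (-5) + (-2) + 25 = 18
σ = (1, 0, 2): 25 + 5 + 24 = 54
σ = (1, 2, 0): 25 + (-2) + 12 = 35
σ = (2, 0, 1): 24 + 5 + 25 = 54
σ = (2, 1, 0): 24 + (-1) + 12 = 35
Optimal value attained by: σ = (1, 0, 2).
Answer: det⊕(A) = 54; verdict: SINGULAR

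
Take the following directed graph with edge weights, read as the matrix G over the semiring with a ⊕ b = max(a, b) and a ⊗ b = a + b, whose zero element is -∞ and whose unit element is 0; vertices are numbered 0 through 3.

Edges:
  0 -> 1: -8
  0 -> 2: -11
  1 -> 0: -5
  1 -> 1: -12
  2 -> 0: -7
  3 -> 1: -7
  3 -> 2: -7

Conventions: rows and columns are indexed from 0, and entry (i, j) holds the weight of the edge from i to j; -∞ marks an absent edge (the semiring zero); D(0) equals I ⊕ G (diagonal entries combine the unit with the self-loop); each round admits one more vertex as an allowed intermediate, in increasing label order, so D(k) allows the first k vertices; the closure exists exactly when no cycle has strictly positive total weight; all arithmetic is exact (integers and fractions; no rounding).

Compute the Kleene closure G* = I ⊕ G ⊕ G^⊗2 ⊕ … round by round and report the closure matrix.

D(0):
  [0, -8, -11, -∞]
  [-5, 0, -∞, -∞]
  [-7, -∞, 0, -∞]
  [-∞, -7, -7, 0]
D(1):
  [0, -8, -11, -∞]
  [-5, 0, -16, -∞]
  [-7, -15, 0, -∞]
  [-∞, -7, -7, 0]
D(2):
  [0, -8, -11, -∞]
  [-5, 0, -16, -∞]
  [-7, -15, 0, -∞]
  [-12, -7, -7, 0]
D(3):
  [0, -8, -11, -∞]
  [-5, 0, -16, -∞]
  [-7, -15, 0, -∞]
  [-12, -7, -7, 0]
D(4):
  [0, -8, -11, -∞]
  [-5, 0, -16, -∞]
  [-7, -15, 0, -∞]
  [-12, -7, -7, 0]
Answer: G* = [[0, -8, -11, -∞], [-5, 0, -16, -∞], [-7, -15, 0, -∞], [-12, -7, -7, 0]]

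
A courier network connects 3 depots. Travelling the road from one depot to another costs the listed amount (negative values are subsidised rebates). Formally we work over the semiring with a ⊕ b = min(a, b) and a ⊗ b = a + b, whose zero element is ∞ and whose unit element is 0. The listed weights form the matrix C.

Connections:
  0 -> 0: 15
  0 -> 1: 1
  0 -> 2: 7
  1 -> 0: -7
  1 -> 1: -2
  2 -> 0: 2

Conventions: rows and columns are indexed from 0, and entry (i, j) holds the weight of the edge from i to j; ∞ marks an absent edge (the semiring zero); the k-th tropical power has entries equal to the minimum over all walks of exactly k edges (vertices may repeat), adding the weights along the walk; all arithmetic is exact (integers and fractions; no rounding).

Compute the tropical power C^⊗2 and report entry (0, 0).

C^⊗2:
  [-6, -1, 22]
  [-9, -6, 0]
  [17, 3, 9]
Key observation: the optimum is the walk 0->1->0, with weight 1 + (-7) = -6.
Optimal value attained by: walk 0->1->0.
Answer: (C^⊗2)[0][0] = -6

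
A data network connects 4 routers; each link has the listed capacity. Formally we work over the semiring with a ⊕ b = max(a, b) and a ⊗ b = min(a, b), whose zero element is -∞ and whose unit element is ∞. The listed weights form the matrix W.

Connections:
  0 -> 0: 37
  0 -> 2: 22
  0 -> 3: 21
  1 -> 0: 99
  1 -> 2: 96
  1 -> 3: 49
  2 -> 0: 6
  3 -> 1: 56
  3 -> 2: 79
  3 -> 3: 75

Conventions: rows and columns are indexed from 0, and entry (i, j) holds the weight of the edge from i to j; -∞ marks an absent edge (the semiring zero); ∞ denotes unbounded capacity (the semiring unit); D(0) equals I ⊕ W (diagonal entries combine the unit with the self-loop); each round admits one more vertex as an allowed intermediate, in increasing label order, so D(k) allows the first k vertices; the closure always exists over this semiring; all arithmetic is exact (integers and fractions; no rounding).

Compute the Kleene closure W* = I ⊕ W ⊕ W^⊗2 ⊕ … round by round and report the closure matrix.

D(0):
  [∞, -∞, 22, 21]
  [99, ∞, 96, 49]
  [6, -∞, ∞, -∞]
  [-∞, 56, 79, ∞]
D(1):
  [∞, -∞, 22, 21]
  [99, ∞, 96, 49]
  [6, -∞, ∞, 6]
  [-∞, 56, 79, ∞]
D(2):
  [∞, -∞, 22, 21]
  [99, ∞, 96, 49]
  [6, -∞, ∞, 6]
  [56, 56, 79, ∞]
D(3):
  [∞, -∞, 22, 21]
  [99, ∞, 96, 49]
  [6, -∞, ∞, 6]
  [56, 56, 79, ∞]
D(4):
  [∞, 21, 22, 21]
  [99, ∞, 96, 49]
  [6, 6, ∞, 6]
  [56, 56, 79, ∞]
Answer: W* = [[∞, 21, 22, 21], [99, ∞, 96, 49], [6, 6, ∞, 6], [56, 56, 79, ∞]]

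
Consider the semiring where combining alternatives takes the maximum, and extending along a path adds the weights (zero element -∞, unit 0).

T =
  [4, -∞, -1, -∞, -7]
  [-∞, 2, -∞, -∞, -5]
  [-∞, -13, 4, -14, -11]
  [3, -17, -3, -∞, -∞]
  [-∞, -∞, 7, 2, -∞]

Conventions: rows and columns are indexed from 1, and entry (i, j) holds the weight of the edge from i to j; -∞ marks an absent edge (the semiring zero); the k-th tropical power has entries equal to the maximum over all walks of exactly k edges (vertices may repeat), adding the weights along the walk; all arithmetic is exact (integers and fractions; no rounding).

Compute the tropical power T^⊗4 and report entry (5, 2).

T^⊗2:
  [8, -14, 3, -5, -3]
  [-∞, 4, 2, -3, -3]
  [-11, -9, 8, -9, -7]
  [7, -15, 2, -17, -4]
  [5, -6, 11, -7, -4]
T^⊗3:
  [12, -10, 7, -1, 1]
  [0, 6, 6, -1, -1]
  [-6, -5, 12, -5, -3]
  [11, -11, 6, -2, 0]
  [9, -2, 15, -2, 0]
T^⊗4:
  [16, -6, 11, 3, 5]
  [4, 8, 10, 1, 1]
  [-2, -1, 16, -1, 1]
  [15, -7, 10, 2, 4]
  [13, 2, 19, 2, 4]
Key observation: the optimum is the walk 5->3->3->3->2, with weight 7 + 4 + 4 + (-13) = 2.
Optimal value attained by: walk 5->3->3->3->2.
Answer: (T^⊗4)[5][2] = 2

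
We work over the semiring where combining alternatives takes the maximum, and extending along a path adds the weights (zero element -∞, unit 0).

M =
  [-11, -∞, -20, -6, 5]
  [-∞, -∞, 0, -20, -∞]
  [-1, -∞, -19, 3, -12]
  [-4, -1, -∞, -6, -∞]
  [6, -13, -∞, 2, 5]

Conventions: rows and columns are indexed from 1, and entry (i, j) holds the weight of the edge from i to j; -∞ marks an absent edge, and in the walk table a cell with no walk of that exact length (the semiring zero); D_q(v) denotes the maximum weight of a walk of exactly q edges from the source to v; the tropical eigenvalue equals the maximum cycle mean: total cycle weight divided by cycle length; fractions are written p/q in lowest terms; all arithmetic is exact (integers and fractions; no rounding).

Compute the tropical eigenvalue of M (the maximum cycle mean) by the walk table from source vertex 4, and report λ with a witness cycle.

q=0: [-∞, -∞, -∞, 0, -∞]
q=1: [-4, -1, -∞, -6, -∞]
q=2: [-10, -7, -1, -10, 1]
q=3: [7, -11, -7, 3, 6]
q=4: [12, 2, -11, 8, 12]
q=5: [18, 7, 2, 14, 17]
Optimal cycle mean attained by: cycle 1->5->1, total 5 + 6, length 2.
Answer: λ = 11/2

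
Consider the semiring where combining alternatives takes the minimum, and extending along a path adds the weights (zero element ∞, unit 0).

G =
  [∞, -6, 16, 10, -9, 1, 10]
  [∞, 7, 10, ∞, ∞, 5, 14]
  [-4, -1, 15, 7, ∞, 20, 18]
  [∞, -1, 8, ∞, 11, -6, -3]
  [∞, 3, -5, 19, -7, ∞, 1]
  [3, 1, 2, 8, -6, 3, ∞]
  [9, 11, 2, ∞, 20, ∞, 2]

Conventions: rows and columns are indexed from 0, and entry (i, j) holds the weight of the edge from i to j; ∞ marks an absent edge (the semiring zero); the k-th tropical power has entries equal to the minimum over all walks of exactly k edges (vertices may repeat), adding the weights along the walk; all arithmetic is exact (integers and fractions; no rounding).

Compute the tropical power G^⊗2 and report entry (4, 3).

G^⊗2:
  [4, -6, -14, 9, -16, -1, -8]
  [6, 6, 7, 13, -1, 8, 16]
  [11, -10, 9, 6, -13, -3, 4]
  [-3, -5, -4, 2, -12, -3, -1]
  [-9, -6, -12, 2, -14, 8, -6]
  [-2, -3, -11, 9, -13, 2, -5]
  [-2, 1, 4, 9, 0, 10, 4]
Key observation: the optimum is the walk 4->2->3, with weight (-5) + 7 = 2.
Optimal value attained by: walk 4->2->3.
Answer: (G^⊗2)[4][3] = 2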